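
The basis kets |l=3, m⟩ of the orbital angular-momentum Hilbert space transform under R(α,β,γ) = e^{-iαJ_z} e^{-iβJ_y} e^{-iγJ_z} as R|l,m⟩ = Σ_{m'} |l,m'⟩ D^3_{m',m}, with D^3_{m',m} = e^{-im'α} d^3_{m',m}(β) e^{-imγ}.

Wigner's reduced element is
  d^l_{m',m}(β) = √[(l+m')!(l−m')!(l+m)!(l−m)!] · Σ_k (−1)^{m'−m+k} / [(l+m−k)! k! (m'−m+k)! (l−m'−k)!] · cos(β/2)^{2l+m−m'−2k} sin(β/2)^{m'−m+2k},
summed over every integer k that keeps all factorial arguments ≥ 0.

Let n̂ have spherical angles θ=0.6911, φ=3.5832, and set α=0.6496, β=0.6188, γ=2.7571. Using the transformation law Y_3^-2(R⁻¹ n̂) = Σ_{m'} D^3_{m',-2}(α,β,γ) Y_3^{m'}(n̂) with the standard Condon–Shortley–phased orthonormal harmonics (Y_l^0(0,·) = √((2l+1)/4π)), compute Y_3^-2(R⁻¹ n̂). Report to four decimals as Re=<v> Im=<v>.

Need the full column D^3_{m',-2} for m'=−3..3 at α=0.6496, β=0.6188, γ=2.7571.
cos(β/2)=0.952516, sin(β/2)=0.304487
d^3_{-3,-2}: single k=1 term ⇒ +0.584800;  D = +0.222865+0.540668i
d^3_{-2,-2}: k∈[0..1] ⇒ +0.746853 -0.381591 = +0.365262;  D = +0.315111+0.184720i
d^3_{-1,-2}: k∈[0..1] ⇒ -0.754973 +0.154296 = -0.600677;  D = -0.596401+0.071542i
d^3_{0,-2}: k∈[0..1] ⇒ +0.418012 -0.042715 = +0.375297;  D = +0.269694-0.260984i
d^3_{1,-2}: k∈[0..1] ⇒ -0.154296 +0.007883 = -0.146412;  D = -0.022200+0.144720i
d^3_{2,-2}: k∈[0..1] ⇒ +0.038993 -0.000797 = +0.038196;  D = -0.018225-0.033568i
d^3_{3,-2}: single k=0 term ⇒ -0.006107;  D = +0.005566+0.002511i
Y_3^{m'}(θ=0.6911,φ=3.5832) and Σ D·Y over m':
  (+0.2229+0.5407i)·(-0.0263+0.1048i)  (+0.3151+0.1847i)·(+0.2030-0.2472i)  (-0.5964+0.0715i)·(-0.3666+0.1733i)  (+0.2697-0.2610i)·(-0.0090+0.0000i)  (-0.0222+0.1447i)·(+0.3666+0.1733i)  (-0.0182-0.0336i)·(+0.2030+0.2472i)  (+0.0056+0.0025i)·(+0.0263+0.1048i)
Y_3^-2(R⁻¹ n̂) = +0.222224-0.119981i

Re=0.2222 Im=-0.1200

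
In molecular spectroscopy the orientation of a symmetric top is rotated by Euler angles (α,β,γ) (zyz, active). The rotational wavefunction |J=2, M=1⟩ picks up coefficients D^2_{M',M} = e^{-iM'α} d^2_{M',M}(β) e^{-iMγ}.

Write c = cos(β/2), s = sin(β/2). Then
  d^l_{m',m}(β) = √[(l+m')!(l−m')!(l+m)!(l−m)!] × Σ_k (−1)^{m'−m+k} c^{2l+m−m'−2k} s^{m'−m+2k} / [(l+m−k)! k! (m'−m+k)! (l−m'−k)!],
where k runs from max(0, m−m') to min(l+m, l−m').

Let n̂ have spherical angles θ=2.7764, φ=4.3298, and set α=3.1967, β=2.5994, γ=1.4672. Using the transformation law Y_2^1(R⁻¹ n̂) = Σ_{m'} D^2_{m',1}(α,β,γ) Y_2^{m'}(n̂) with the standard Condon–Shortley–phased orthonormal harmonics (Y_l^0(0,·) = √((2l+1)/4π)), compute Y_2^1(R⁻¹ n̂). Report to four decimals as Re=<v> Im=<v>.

Need the full column D^2_{m',1} for m'=−2..2 at α=3.1967, β=2.5994, γ=1.4672.
cos(β/2)=0.267788, sin(β/2)=0.963478
d^2_{-2,1}: single k=3 term ⇒ +0.479012;  D = +0.101639-0.468104i
d^2_{-1,1}: k∈[2..3] ⇒ +0.199704 -0.861722 = -0.662018;  D = +0.104624-0.653698i
d^2_{0,1}: k∈[1..2] ⇒ +0.045320 -0.586667 = -0.541347;  D = -0.055981+0.538445i
d^2_{1,1}: k∈[0..1] ⇒ +0.005142 -0.199704 = -0.194562;  D = +0.009430-0.194333i
d^2_{2,1}: single k=0 term ⇒ -0.037004;  D = +0.000245+0.037003i
Y_2^{m'}(θ=2.7764,φ=4.3298) and Σ D·Y over m':
  (+0.1016-0.4681i)·(-0.0355-0.0341i)  (+0.1046-0.6537i)·(+0.0962-0.2391i)  (-0.0560+0.5384i)·(+0.5101+0.0000i)  (+0.0094-0.1943i)·(-0.0962-0.2391i)  (+0.0002+0.0370i)·(-0.0355+0.0341i)
Y_2^1(R⁻¹ n̂) = -0.242997+0.215061i

Re=-0.2430 Im=0.2151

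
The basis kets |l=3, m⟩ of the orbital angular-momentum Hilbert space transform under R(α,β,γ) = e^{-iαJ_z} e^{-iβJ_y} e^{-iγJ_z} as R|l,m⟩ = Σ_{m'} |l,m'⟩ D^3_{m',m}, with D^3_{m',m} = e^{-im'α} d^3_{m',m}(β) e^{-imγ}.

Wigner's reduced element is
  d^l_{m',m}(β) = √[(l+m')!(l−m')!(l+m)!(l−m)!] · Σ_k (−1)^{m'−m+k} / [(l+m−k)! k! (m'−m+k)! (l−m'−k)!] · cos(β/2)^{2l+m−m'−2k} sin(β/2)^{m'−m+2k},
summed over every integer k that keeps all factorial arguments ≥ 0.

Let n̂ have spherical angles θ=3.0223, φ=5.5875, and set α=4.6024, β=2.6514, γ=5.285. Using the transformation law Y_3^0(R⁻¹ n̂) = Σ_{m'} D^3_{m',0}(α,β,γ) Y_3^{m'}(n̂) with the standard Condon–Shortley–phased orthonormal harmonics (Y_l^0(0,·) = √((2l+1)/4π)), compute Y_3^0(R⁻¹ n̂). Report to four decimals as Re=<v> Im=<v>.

Re=0.3766 Im=0.0000

Need the full column D^3_{m',0} for m'=−3..3 at α=4.6024, β=2.6514, γ=5.285.
cos(β/2)=0.242650, sin(β/2)=0.970114
d^3_{-3,0}: single k=3 term ⇒ +0.058334;  D = +0.018901+0.055187i
d^3_{-2,0}: k∈[2..3] ⇒ +0.017870 -0.285635 = -0.267765;  D = +0.261312-0.058428i
d^3_{-1,0}: k∈[1..3] ⇒ +0.002827 -0.135556 +0.722245 = +0.589515;  D = -0.064710-0.585953i
d^3_{0,0}: k∈[0..3] ⇒ +0.000204 -0.029363 +0.469346 -0.833559 = -0.393372;  D = -0.393372+0.000000i
d^3_{1,0}: k∈[0..2] ⇒ -0.002827 +0.135556 -0.722245 = -0.589515;  D = +0.064710-0.585953i
d^3_{2,0}: k∈[0..1] ⇒ +0.017870 -0.285635 = -0.267765;  D = +0.261312+0.058428i
d^3_{3,0}: single k=0 term ⇒ -0.058334;  D = -0.018901+0.055187i
Y_3^{m'}(θ=3.0223,φ=5.5875) and Σ D·Y over m':
  (+0.0189+0.0552i)·(-0.0003+0.0006i)  (+0.2613-0.0584i)·(-0.0026-0.0141i)  (-0.0647-0.5860i)·(+0.1160+0.0969i)  (-0.3934+0.0000i)·(-0.7148+0.0000i)  (+0.0647-0.5860i)·(-0.1160+0.0969i)  (+0.2613+0.0584i)·(-0.0026+0.0141i)  (-0.0189+0.0552i)·(+0.0003+0.0006i)
Y_3^0(R⁻¹ n̂) = +0.376606-0.000000i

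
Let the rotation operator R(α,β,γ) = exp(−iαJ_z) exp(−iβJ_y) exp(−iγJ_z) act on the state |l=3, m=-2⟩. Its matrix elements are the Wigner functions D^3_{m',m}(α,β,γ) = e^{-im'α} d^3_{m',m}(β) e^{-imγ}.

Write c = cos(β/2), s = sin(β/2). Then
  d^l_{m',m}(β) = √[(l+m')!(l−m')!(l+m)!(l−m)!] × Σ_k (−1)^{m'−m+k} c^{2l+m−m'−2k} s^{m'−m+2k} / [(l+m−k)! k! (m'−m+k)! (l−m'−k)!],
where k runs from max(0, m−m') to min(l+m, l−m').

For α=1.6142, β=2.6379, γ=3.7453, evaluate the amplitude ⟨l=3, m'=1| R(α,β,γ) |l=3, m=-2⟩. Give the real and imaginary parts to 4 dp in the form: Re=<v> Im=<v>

D^3_{1,-2}(1.6142,2.6379,3.7453) = e^{-i·1·1.6142}·d^3_{1,-2}(2.6379)·e^{-i·-2·3.7453}. Compute d first:
c=cos(2.6379/2)=0.249192, s=sin(2.6379/2)=0.968454; N=√[24·2·1·120]=75.894664
k∈{0,1} keeps every argument non-negative
  k=0: (−1)^3·75.8947/(12)·0.2492^3·0.9685^3 = -0.088894
  k=1: (−1)^4·75.8947/(24)·0.2492^1·0.9685^5 = +0.671320
d^3_{1,-2}(2.6379) = -0.088894 +0.671320 = +0.582427
Attach z-rotation phases: D = e^{-i(1)(1.6142)}·(+0.582427)·e^{-i(-2)(3.7453)} = +0.534899-0.230442i

Re=0.5349 Im=-0.2304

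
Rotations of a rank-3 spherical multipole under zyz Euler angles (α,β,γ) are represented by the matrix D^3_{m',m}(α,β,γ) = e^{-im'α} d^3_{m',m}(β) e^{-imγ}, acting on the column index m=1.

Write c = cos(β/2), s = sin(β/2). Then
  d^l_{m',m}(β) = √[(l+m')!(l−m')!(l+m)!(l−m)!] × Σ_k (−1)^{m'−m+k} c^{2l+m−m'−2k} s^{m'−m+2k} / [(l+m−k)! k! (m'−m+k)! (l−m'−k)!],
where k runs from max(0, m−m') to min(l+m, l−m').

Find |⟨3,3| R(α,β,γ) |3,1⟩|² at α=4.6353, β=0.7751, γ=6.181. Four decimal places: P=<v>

P=0.1652

First d^3_{3,1}(β=0.7751), then the phase factors e^{-i(3)α} and e^{-i(1)γ}:
c=cos(0.7751/2)=0.925838, s=sin(0.7751/2)=0.377921; N=√[720·1·24·2]=185.903201
The bounds max(0,m−m')=0 and min(l+m,l−m')=0 give 1 term
  k=0: (−1)^2·185.9032/(48)·0.9258^4·0.3779^2 = +0.406432
d^3_{3,1}(0.7751) = +0.406432
|D^3_{3,1}|² = |d^3_{3,1}(β)|² = (+0.406432)² = 0.165187 (the z-rotation phases have unit modulus)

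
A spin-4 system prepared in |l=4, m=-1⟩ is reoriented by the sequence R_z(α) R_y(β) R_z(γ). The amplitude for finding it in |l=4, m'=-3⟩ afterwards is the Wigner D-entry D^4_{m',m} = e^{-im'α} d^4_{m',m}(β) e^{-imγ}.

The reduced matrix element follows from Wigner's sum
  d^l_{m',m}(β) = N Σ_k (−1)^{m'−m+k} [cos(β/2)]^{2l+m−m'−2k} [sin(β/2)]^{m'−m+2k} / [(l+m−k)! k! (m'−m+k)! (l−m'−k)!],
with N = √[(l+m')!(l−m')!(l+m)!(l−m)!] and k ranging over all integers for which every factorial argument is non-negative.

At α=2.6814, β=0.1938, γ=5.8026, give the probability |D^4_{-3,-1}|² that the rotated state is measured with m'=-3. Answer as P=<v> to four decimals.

P=0.0051

First d^4_{-3,-1}(β=0.1938), then the phase factors e^{-i(-3)α} and e^{-i(-1)γ}:
c=cos(0.1938/2)=0.995309, s=sin(0.1938/2)=0.096748; N=√[1·5040·6·120]=1904.940944
Admissible k: 2..3 (factorial args all ≥0)
  k=2: (−1)^0·1904.9409/(240)·0.9953^6·0.0967^2 = +0.072228
  k=3: (−1)^1·1904.9409/(144)·0.9953^4·0.0967^4 = -0.001137
d^4_{-3,-1}(0.1938) = +0.072228 -0.001137 = +0.071091
|D^4_{-3,-1}|² = |d^4_{-3,-1}(β)|² = (+0.071091)² = 0.005054 (the z-rotation phases have unit modulus)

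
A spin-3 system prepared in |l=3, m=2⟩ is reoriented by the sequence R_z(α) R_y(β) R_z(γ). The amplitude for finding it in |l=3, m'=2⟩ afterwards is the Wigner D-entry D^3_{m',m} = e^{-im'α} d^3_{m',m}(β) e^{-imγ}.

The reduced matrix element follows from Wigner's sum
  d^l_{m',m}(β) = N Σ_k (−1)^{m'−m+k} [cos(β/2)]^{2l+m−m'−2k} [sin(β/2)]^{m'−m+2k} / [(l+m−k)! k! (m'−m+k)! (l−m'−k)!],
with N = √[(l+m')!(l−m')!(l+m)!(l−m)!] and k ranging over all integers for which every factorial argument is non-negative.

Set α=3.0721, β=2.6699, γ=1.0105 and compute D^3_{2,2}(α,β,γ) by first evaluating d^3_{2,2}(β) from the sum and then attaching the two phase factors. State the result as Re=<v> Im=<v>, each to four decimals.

First d^3_{2,2}(β=2.6699), then the phase factors e^{-i(2)α} and e^{-i(2)γ}:
With c≡cos(β/2)=0.233666 and s≡sin(β/2)=0.972317, N=[120·1·120·1]^{1/2}=120.000000
k: max(0,(2)−(2))=0 … min(3+(2),3−(2))=1
  k=0: (−1)^0·120.0000/(120)·0.2337^6·0.9723^0 = +0.000163
  k=1: (−1)^1·120.0000/(24)·0.2337^4·0.9723^2 = -0.014092
d^3_{2,2}(2.6699) = +0.000163 -0.014092 = -0.013929
D = (+0.990357+0.138538i)·(-0.013929)·(-0.435149-0.900358i) = +0.004265+0.013260i

Re=0.0043 Im=0.0133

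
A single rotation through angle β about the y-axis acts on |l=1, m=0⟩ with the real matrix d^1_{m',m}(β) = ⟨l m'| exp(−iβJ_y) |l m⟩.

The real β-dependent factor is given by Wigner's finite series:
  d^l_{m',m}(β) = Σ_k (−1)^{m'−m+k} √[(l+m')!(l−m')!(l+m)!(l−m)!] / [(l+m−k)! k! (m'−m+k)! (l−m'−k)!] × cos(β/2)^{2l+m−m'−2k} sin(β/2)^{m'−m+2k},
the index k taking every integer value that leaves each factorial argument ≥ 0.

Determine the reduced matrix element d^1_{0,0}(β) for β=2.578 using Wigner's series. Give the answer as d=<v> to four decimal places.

d=-0.8453

d^1_{0,0}(β=2.578) via Wigner's sum:
With c≡cos(β/2)=0.278082 and s≡sin(β/2)=0.960557, N=[1·1·1·1]^{1/2}=1.000000
Admissible k: 0..1 (factorial args all ≥0)
  k=0: (−1)^0·1.0000/(1)·0.2781^2·0.9606^0 = +0.077329
  k=1: (−1)^1·1.0000/(1)·0.2781^0·0.9606^2 = -0.922671
d^1_{0,0}(2.578) = +0.077329 -0.922671 = -0.845341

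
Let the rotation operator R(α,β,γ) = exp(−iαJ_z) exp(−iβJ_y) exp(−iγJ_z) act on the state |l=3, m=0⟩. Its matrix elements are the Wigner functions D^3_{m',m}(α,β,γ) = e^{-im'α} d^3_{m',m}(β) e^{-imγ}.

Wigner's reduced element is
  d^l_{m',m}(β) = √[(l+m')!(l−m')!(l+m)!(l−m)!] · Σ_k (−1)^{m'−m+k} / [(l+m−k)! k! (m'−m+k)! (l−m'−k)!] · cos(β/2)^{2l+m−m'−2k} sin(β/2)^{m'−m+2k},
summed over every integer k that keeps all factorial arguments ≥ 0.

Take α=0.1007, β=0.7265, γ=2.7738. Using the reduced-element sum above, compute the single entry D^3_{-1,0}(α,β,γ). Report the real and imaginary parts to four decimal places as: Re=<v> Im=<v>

First d^3_{-1,0}(β=0.7265), then the phase factors e^{-i(-1)α} and e^{-i(0)γ}:
Half-angle: c=0.934747, s=0.355314. N=√(2·24·6·6)=41.569219
The bounds max(0,m−m')=1 and min(l+m,l−m')=3 give 3 terms
  k=1: (−1)^0·41.5692/(12)·0.9347^5·0.3553^1 = +0.878362
  k=2: (−1)^1·41.5692/(4)·0.9347^3·0.3553^3 = -0.380742
  k=3: (−1)^2·41.5692/(12)·0.9347^1·0.3553^5 = +0.018338
d^3_{-1,0}(0.7265) = +0.878362 -0.380742 +0.018338 = +0.515957
D = (+0.994934+0.100530i)·(+0.515957)·(+1.000000+0.000000i) = +0.513343+0.051869i

Re=0.5133 Im=0.0519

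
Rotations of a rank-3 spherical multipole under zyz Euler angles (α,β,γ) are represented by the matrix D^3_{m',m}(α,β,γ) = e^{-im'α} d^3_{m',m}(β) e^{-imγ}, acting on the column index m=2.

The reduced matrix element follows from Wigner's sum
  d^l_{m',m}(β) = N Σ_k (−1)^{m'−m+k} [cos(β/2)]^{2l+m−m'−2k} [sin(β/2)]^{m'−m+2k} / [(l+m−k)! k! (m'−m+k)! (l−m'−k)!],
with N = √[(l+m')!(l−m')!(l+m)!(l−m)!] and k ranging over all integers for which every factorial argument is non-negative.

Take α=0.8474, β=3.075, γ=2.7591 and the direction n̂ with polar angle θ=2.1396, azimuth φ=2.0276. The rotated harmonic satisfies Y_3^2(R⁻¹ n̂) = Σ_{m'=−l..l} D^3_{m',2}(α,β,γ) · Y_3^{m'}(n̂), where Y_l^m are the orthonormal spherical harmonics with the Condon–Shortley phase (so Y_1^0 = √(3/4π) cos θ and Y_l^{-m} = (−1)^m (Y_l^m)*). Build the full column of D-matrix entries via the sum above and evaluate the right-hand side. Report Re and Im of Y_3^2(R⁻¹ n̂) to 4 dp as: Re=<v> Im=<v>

Re=-0.0416 Im=-0.3905

Need the full column D^3_{m',2} for m'=−3..3 at α=0.8474, β=3.075, γ=2.7591.
cos(β/2)=0.033290, sin(β/2)=0.999446
d^3_{-3,2}: single k=5 term ⇒ +0.081318;  D = -0.080206-0.013404i
d^3_{-2,2}: k∈[4..5] ⇒ +0.005529 -0.996679 = -0.991150;  D = +0.769564-0.624620i
d^3_{-1,2}: k∈[3..4] ⇒ +0.000233 -0.104981 = -0.104748;  D = +0.004355-0.104658i
d^3_{0,2}: k∈[2..3] ⇒ +0.000007 -0.006057 = -0.006050;  D = -0.004364-0.004190i
d^3_{1,2}: k∈[1..2] ⇒ +0.000000 -0.000233 = -0.000233;  D = -0.000232+0.000019i
d^3_{2,2}: k∈[0..1] ⇒ +0.000000 -0.000006 = -0.000006;  D = -0.000004+0.000005i
d^3_{3,2}: single k=0 term ⇒ -0.000000;  D = +0.000000+0.000000i
Y_3^{m'}(θ=2.1396,φ=2.0276) and Σ D·Y over m':
  (-0.0802-0.0134i)·(+0.2446+0.0497i)  (+0.7696-0.6246i)·(+0.2387-0.3094i)  (+0.0044-0.1047i)·(-0.0541-0.1101i)  (-0.0044-0.0042i)·(+0.3114+0.0000i)  (-0.0002+0.0000i)·(+0.0541-0.1101i)  (-0.0000+0.0000i)·(+0.2387+0.3094i)  (+0.0000+0.0000i)·(-0.2446+0.0497i)
Y_3^2(R⁻¹ n̂) = -0.041614-0.390547i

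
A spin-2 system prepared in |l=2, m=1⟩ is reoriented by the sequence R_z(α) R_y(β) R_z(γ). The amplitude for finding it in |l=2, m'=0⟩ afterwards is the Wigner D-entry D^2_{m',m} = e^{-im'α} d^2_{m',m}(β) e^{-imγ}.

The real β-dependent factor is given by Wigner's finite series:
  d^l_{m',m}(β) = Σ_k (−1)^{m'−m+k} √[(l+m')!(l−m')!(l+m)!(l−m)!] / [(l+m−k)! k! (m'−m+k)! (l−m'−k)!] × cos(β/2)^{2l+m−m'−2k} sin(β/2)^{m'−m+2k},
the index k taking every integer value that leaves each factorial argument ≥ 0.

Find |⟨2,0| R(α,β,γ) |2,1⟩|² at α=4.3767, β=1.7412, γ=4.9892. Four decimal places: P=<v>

P=0.0419

First d^2_{0,1}(β=1.7412), then the phase factors e^{-i(0)α} and e^{-i(1)γ}:
Half-angle: c=0.644368, s=0.764716. N=√(2·2·6·1)=4.898979
k: max(0,(1)−(0))=1 … min(2+(1),2−(0))=2
  k=1: (−1)^0·4.8990/(2)·0.6444^3·0.7647^1 = +0.501161
  k=2: (−1)^1·4.8990/(2)·0.6444^1·0.7647^3 = -0.705845
d^2_{0,1}(1.7412) = +0.501161 -0.705845 = -0.204684
|D^2_{0,1}|² = |d^2_{0,1}(β)|² = (-0.204684)² = 0.041896 (the z-rotation phases have unit modulus)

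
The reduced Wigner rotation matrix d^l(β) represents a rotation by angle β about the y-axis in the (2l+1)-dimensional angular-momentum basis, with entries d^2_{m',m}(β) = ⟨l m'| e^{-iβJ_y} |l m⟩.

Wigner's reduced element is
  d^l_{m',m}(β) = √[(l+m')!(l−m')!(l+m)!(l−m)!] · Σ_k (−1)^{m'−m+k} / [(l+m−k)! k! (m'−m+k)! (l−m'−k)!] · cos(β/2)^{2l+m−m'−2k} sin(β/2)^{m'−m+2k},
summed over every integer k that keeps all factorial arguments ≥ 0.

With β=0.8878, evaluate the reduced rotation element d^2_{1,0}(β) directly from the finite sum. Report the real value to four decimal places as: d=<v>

d=-0.5996

d^2_{1,0}(β=0.8878) via Wigner's sum:
With c≡cos(β/2)=0.903084 and s≡sin(β/2)=0.429465, N=[6·1·2·2]^{1/2}=4.898979
k: max(0,(0)−(1))=0 … min(2+(0),2−(1))=1
  k=0: (−1)^1·4.8990/(2)·0.9031^3·0.4295^1 = -0.774795
  k=1: (−1)^2·4.8990/(2)·0.9031^1·0.4295^3 = +0.175221
d^2_{1,0}(0.8878) = -0.774795 +0.175221 = -0.599574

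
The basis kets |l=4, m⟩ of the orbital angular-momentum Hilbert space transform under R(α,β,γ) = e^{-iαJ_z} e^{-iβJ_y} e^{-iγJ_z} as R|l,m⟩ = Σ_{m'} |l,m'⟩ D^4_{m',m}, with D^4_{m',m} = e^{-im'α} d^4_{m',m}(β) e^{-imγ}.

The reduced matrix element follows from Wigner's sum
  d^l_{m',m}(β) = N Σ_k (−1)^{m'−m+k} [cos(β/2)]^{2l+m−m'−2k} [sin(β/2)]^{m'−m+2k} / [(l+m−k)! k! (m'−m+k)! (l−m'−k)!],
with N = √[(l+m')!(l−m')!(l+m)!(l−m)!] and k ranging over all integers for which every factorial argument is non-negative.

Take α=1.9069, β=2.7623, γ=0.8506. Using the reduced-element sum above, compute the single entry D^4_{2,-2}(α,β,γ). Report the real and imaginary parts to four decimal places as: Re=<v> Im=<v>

Split into d^4_{2,-2}(β=2.7623) × two z-phases.
Half-angle: c=0.188512, s=0.982071. N=√(720·2·2·720)=1440.000000
k∈{0,1,2} keeps every argument non-negative
  k=0: (−1)^4·1440.0000/(96)·0.1885^4·0.9821^4 = +0.017620
  k=1: (−1)^5·1440.0000/(120)·0.1885^2·0.9821^6 = -0.382573
  k=2: (−1)^6·1440.0000/(1440)·0.1885^0·0.9821^8 = +0.865253
d^4_{2,-2}(2.7623) = +0.017620 -0.382573 +0.865253 = +0.500300
Attach z-rotation phases: D = e^{-i(2)(1.9069)}·(+0.500300)·e^{-i(-2)(0.8506)} = -0.257996-0.428647i

Re=-0.2580 Im=-0.4286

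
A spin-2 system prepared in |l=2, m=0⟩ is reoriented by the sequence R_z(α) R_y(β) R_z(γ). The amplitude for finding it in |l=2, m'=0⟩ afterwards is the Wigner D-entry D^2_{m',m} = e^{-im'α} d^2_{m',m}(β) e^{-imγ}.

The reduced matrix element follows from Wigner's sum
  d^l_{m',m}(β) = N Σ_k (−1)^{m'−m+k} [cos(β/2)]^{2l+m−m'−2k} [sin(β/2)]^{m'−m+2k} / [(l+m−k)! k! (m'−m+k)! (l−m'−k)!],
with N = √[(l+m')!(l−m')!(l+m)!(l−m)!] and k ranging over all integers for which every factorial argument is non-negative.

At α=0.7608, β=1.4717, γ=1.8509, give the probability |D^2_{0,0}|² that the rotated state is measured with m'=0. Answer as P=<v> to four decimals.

D^2_{0,0}(0.7608,1.4717,1.8509) = e^{-i·0·0.7608}·d^2_{0,0}(1.4717)·e^{-i·0·1.8509}. Compute d first:
c=cos(1.4717/2)=0.741260, s=sin(1.4717/2)=0.671217; N=√[2·2·2·2]=4.000000
k∈{0,1,2} keeps every argument non-negative
  k=0: (−1)^0·4.0000/(4)·0.7413^4·0.6712^0 = +0.301914
  k=1: (−1)^1·4.0000/(1)·0.7413^2·0.6712^2 = -0.990212
  k=2: (−1)^2·4.0000/(4)·0.7413^0·0.6712^4 = +0.202980
d^2_{0,0}(1.4717) = +0.301914 -0.990212 +0.202980 = -0.485318
|D^2_{0,0}|² = |d^2_{0,0}(β)|² = (-0.485318)² = 0.235534 (the z-rotation phases have unit modulus)

P=0.2355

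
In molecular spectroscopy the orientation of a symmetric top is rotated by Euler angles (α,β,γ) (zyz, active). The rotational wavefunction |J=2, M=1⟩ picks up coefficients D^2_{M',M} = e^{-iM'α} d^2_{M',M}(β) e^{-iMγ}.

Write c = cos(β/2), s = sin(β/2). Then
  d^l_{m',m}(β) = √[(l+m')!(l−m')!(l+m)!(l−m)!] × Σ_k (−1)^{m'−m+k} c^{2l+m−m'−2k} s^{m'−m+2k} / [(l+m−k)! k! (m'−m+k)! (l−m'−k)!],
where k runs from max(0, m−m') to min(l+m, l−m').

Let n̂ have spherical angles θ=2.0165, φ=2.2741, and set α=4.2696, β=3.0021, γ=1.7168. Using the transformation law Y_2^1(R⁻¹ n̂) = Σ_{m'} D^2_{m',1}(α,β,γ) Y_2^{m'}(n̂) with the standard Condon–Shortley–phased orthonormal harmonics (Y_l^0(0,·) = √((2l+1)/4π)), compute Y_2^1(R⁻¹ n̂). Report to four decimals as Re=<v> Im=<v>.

Need the full column D^2_{m',1} for m'=−2..2 at α=4.2696, β=3.0021, γ=1.7168.
cos(β/2)=0.069690, sin(β/2)=0.997569
d^2_{-2,1}: single k=3 term ⇒ +0.138365;  D = +0.118733+0.071045i
d^2_{-1,1}: k∈[2..3] ⇒ +0.014499 -0.990310 = -0.975811;  D = +0.811496-0.541924i
d^2_{0,1}: k∈[1..2] ⇒ +0.000827 -0.169462 = -0.168635;  D = +0.024534+0.166841i
d^2_{1,1}: k∈[0..1] ⇒ +0.000024 -0.014499 = -0.014476;  D = -0.013843-0.004233i
d^2_{2,1}: single k=0 term ⇒ -0.000675;  D = +0.000455-0.000499i
Y_2^{m'}(θ=2.0165,φ=2.2741) and Σ D·Y over m':
  (+0.1187+0.0710i)·(-0.0514+0.3103i)  (+0.8115-0.5419i)·(+0.1943+0.2292i)  (+0.0245+0.1668i)·(-0.1396+0.0000i)  (-0.0138-0.0042i)·(-0.1943+0.2292i)  (+0.0005-0.0005i)·(-0.0514-0.3103i)
Y_2^1(R⁻¹ n̂) = +0.253834+0.088108i

Re=0.2538 Im=0.0881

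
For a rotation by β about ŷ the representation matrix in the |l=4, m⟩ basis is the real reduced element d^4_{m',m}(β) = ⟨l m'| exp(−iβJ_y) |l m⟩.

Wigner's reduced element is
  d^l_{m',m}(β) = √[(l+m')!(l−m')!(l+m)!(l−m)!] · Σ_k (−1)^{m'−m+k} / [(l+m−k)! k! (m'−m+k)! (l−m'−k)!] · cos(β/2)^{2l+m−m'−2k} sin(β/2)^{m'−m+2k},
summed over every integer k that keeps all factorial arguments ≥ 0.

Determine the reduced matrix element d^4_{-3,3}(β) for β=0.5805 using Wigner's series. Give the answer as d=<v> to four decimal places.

d^4_{-3,3}(β=0.5805) via Wigner's sum:
With c≡cos(β/2)=0.958172 and s≡sin(β/2)=0.286192, N=[1·5040·5040·1]^{1/2}=5040.000000
k: max(0,(3)−(-3))=6 … min(4+(3),4−(-3))=7
  k=6: (−1)^0·5040.0000/(720)·0.9582^2·0.2862^6 = +0.003531
  k=7: (−1)^1·5040.0000/(5040)·0.9582^0·0.2862^8 = -0.000045
d^4_{-3,3}(0.5805) = +0.003531 -0.000045 = +0.003486

d=0.0035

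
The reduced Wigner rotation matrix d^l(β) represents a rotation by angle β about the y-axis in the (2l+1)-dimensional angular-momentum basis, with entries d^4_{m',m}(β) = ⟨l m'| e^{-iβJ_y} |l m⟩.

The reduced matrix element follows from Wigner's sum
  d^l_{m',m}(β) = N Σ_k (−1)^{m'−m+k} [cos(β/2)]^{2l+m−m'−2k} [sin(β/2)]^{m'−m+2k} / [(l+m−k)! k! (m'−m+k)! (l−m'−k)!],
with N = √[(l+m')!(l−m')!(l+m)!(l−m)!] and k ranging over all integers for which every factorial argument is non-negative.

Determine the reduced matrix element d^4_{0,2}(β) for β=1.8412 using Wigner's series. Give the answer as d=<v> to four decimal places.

d=-0.1837

d^4_{0,2}(β=1.8412) via Wigner's sum:
With c≡cos(β/2)=0.605343 and s≡sin(β/2)=0.795965, N=[24·24·720·2]^{1/2}=910.735966
The bounds max(0,m−m')=2 and min(l+m,l−m')=4 give 3 terms
  k=2: (−1)^0·910.7360/(96)·0.6053^6·0.7960^2 = +0.295745
  k=3: (−1)^1·910.7360/(36)·0.6053^4·0.7960^4 = -1.363550
  k=4: (−1)^2·910.7360/(96)·0.6053^2·0.7960^6 = +0.884072
d^4_{0,2}(1.8412) = +0.295745 -1.363550 +0.884072 = -0.183733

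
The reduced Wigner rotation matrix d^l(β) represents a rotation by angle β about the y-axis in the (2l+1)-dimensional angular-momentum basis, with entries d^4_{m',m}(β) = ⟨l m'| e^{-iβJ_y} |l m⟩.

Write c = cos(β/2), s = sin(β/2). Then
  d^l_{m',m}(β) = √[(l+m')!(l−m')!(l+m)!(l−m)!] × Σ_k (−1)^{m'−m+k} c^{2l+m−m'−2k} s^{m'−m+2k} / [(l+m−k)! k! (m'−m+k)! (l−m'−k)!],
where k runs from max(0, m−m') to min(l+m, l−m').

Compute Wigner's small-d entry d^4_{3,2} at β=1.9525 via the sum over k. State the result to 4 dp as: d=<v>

d=0.2982

d^4_{3,2}(β=1.9525) via Wigner's sum:
Half-angle: c=0.560133, s=0.828403. N=√(5040·1·720·2)=2693.993318
The bounds max(0,m−m')=0 and min(l+m,l−m')=1 give 2 terms
  k=0: (−1)^1·2693.9933/(720)·0.5601^7·0.8284^1 = -0.053622
  k=1: (−1)^2·2693.9933/(240)·0.5601^5·0.8284^3 = +0.351856
d^4_{3,2}(1.9525) = -0.053622 +0.351856 = +0.298234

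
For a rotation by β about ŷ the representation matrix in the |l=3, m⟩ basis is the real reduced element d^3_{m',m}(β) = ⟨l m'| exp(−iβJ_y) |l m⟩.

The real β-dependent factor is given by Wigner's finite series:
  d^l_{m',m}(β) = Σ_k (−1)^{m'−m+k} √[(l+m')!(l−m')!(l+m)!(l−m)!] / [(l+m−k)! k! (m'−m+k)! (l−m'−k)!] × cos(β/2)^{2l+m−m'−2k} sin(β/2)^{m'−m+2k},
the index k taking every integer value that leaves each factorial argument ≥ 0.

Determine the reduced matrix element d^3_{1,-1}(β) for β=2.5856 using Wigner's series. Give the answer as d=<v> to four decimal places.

d=0.3070

d^3_{1,-1}(β=2.5856) via Wigner's sum:
With c≡cos(β/2)=0.274429 and s≡sin(β/2)=0.961607, N=[24·2·2·24]^{1/2}=48.000000
k: max(0,(-1)−(1))=0 … min(3+(-1),3−(1))=2
  k=0: (−1)^2·48.0000/(8)·0.2744^4·0.9616^2 = +0.031468
  k=1: (−1)^3·48.0000/(6)·0.2744^2·0.9616^4 = -0.515160
  k=2: (−1)^4·48.0000/(48)·0.2744^0·0.9616^6 = +0.790654
d^3_{1,-1}(2.5856) = +0.031468 -0.515160 +0.790654 = +0.306962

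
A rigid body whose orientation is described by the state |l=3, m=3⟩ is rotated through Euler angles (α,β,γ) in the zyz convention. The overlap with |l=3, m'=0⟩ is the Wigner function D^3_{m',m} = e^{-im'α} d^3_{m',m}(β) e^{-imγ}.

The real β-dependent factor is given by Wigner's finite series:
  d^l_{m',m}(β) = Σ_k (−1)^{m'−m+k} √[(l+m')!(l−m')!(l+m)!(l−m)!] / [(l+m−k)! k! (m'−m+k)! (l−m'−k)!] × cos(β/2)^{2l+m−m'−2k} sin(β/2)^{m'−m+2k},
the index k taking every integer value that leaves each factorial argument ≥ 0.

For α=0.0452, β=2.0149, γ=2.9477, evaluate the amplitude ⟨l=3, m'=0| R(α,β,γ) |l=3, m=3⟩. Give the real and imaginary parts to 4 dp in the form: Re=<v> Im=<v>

Re=-0.3439 Im=-0.2261

D^3_{0,3}(0.0452,2.0149,2.9477) = e^{-i·0·0.0452}·d^3_{0,3}(2.0149)·e^{-i·3·2.9477}. Compute d first:
Half-angle: c=0.534018, s=0.845473. N=√(6·6·720·1)=160.996894
The bounds max(0,m−m')=3 and min(l+m,l−m')=3 give 1 term
  k=3: (−1)^0·160.9969/(36)·0.5340^3·0.8455^3 = +0.411607
d^3_{0,3}(2.0149) = +0.411607
Attach z-rotation phases: D = e^{-i(0)(0.0452)}·(+0.411607)·e^{-i(3)(2.9477)} = -0.343915-0.226148i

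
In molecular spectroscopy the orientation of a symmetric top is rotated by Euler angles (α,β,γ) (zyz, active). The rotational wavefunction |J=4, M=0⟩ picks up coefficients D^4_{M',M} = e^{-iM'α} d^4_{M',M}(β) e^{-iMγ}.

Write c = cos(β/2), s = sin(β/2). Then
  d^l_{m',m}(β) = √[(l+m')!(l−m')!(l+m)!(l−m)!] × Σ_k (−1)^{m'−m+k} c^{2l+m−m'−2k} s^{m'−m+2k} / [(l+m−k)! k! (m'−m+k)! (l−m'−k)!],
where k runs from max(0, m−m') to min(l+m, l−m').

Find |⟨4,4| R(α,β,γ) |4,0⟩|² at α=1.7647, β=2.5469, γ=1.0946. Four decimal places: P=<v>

P=0.0027

First d^4_{4,0}(β=2.5469), then the phase factors e^{-i(4)α} and e^{-i(0)γ}:
c=cos(2.5469/2)=0.292984, s=sin(2.5469/2)=0.956117; N=√[40320·1·24·24]=4819.161753
k∈{0} keeps every argument non-negative
  k=0: (−1)^4·4819.1618/(576)·0.2930^4·0.9561^4 = +0.051519
d^4_{4,0}(2.5469) = +0.051519
|D^4_{4,0}|² = |d^4_{4,0}(β)|² = (+0.051519)² = 0.002654 (the z-rotation phases have unit modulus)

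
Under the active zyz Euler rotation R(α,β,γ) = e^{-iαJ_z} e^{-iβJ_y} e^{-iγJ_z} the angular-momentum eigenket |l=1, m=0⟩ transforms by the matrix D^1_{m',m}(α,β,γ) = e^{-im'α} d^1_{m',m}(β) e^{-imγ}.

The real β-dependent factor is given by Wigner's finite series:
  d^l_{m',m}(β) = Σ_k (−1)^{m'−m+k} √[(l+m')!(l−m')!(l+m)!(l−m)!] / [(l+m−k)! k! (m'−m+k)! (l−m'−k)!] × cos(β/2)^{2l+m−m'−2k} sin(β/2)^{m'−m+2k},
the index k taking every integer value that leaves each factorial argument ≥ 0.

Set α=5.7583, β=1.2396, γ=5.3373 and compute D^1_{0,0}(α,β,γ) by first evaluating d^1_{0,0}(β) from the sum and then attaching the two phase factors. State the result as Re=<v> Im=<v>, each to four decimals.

Split into d^1_{0,0}(β=1.2396) × two z-phases.
c=cos(1.2396/2)=0.813995, s=sin(1.2396/2)=0.580872; N=√[1·1·1·1]=1.000000
k∈{0,1} keeps every argument non-negative
  k=0: (−1)^0·1.0000/(1)·0.8140^2·0.5809^0 = +0.662587
  k=1: (−1)^1·1.0000/(1)·0.8140^0·0.5809^2 = -0.337413
d^1_{0,0}(1.2396) = +0.662587 -0.337413 = +0.325175
Phases: e^{-i·(0)·5.7583}=+1.000000+0.000000i, e^{-i·(0)·5.3373}=+1.000000+0.000000i ⇒ D=+0.325175+0.000000i

Re=0.3252 Im=0.0000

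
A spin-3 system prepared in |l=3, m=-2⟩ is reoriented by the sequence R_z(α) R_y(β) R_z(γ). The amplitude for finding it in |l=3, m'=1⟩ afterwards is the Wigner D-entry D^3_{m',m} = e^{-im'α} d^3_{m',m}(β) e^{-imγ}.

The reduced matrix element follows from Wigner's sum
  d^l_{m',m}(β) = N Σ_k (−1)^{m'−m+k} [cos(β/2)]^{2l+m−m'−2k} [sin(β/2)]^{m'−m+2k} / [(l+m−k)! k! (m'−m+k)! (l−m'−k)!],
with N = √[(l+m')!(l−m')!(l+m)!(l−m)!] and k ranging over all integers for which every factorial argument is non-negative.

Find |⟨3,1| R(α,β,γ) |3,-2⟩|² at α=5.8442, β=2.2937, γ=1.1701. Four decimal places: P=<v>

P=0.2352

D^3_{1,-2}(5.8442,2.2937,1.1701) = e^{-i·1·5.8442}·d^3_{1,-2}(2.2937)·e^{-i·-2·1.1701}. Compute d first:
c=cos(2.2937/2)=0.411361, s=sin(2.2937/2)=0.911473; N=√[24·2·1·120]=75.894664
k∈{0,1} keeps every argument non-negative
  k=0: (−1)^3·75.8947/(12)·0.4114^3·0.9115^3 = -0.333372
  k=1: (−1)^4·75.8947/(24)·0.4114^1·0.9115^5 = +0.818354
d^3_{1,-2}(2.2937) = -0.333372 +0.818354 = +0.484982
|D^3_{1,-2}|² = |d^3_{1,-2}(β)|² = (+0.484982)² = 0.235207 (the z-rotation phases have unit modulus)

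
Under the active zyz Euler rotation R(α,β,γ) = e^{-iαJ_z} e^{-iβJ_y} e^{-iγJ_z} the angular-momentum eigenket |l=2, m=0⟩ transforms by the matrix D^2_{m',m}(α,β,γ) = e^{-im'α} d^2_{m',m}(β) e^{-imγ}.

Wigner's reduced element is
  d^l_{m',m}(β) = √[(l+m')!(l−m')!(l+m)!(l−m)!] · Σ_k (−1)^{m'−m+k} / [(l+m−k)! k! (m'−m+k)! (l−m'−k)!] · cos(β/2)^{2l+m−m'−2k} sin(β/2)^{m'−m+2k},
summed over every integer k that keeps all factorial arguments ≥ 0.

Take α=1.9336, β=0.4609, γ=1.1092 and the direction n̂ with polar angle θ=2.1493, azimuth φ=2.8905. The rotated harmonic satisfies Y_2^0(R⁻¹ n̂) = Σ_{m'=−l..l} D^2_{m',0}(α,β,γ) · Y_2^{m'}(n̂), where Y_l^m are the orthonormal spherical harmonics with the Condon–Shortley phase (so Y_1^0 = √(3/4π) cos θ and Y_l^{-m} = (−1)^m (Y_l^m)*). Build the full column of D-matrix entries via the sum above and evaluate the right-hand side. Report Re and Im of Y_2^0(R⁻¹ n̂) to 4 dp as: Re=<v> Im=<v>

Need the full column D^2_{m',0} for m'=−2..2 at α=1.9336, β=0.4609, γ=1.1092.
cos(β/2)=0.973564, sin(β/2)=0.228416
d^2_{-2,0}: single k=2 term ⇒ +0.121131;  D = -0.090618-0.080381i
d^2_{-1,0}: k∈[1..2] ⇒ +0.516291 -0.028420 = +0.487871;  D = -0.173144+0.456114i
d^2_{0,0}: k∈[0..2] ⇒ +0.898375 -0.197806 +0.002722 = +0.703290;  D = +0.703290+0.000000i
d^2_{1,0}: k∈[0..1] ⇒ -0.516291 +0.028420 = -0.487871;  D = +0.173144+0.456114i
d^2_{2,0}: single k=0 term ⇒ +0.121131;  D = -0.090618+0.080381i
Y_2^{m'}(θ=2.1493,φ=2.8905) and Σ D·Y over m':
  (-0.0906-0.0804i)·(+0.2374+0.1303i)  (-0.1731+0.4561i)·(+0.3426+0.0879i)  (+0.7033+0.0000i)·(-0.0325+0.0000i)  (+0.1731+0.4561i)·(-0.3426+0.0879i)  (-0.0906+0.0804i)·(+0.2374-0.1303i)
Y_2^0(R⁻¹ n̂) = -0.243732+0.000000i

Re=-0.2437 Im=0.0000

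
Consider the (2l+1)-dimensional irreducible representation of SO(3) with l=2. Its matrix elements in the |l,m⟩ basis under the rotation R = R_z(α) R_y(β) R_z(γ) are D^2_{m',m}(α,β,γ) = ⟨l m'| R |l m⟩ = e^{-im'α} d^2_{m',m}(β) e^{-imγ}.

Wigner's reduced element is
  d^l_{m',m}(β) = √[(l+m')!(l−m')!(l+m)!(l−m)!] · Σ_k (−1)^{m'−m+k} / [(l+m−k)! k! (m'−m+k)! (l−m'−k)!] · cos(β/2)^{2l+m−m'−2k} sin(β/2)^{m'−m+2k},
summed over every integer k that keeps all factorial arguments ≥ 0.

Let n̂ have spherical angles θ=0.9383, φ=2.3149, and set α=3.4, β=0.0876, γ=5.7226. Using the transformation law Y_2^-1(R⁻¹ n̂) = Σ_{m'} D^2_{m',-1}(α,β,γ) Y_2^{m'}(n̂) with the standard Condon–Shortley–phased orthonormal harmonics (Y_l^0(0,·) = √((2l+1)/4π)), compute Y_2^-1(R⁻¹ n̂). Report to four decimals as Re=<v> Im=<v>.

Re=0.3137 Im=0.2076

Need the full column D^2_{m',-1} for m'=−2..2 at α=3.4, β=0.0876, γ=5.7226.
cos(β/2)=0.999041, sin(β/2)=0.043786
d^2_{-2,-1}: single k=1 term ⇒ +0.087320;  D = +0.087237-0.003821i
d^2_{-1,-1}: k∈[0..1] ⇒ +0.996169 -0.005741 = +0.990429;  D = -0.945553+0.294752i
d^2_{0,-1}: k∈[0..1] ⇒ -0.106945 +0.000205 = -0.106740;  D = -0.090402+0.056752i
d^2_{1,-1}: k∈[0..1] ⇒ +0.005741 -0.000004 = +0.005737;  D = -0.003918+0.004191i
d^2_{2,-1}: single k=0 term ⇒ -0.000168;  D = -0.000079+0.000148i
Y_2^{m'}(θ=0.9383,φ=2.3149) and Σ D·Y over m':
  (+0.0872-0.0038i)·(-0.0207+0.2504i)  (-0.9456+0.2948i)·(-0.2495-0.2710i)  (-0.0904+0.0568i)·(+0.0153+0.0000i)  (-0.0039+0.0042i)·(+0.2495-0.2710i)  (-0.0001+0.0001i)·(-0.0207-0.2504i)
Y_2^-1(R⁻¹ n̂) = +0.313748+0.207619i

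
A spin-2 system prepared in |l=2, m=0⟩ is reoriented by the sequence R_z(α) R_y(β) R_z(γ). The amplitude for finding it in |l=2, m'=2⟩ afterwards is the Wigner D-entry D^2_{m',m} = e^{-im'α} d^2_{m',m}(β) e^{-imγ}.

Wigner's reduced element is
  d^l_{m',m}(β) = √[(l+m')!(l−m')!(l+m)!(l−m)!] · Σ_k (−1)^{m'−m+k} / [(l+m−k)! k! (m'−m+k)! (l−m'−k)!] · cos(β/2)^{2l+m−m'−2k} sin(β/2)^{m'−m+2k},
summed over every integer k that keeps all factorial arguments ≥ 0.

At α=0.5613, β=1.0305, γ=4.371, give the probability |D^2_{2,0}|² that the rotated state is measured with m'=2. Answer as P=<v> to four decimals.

D^2_{2,0}(0.5613,1.0305,4.371) = e^{-i·2·0.5613}·d^2_{2,0}(1.0305)·e^{-i·0·4.371}. Compute d first:
Half-angle: c=0.870170, s=0.492752. N=√(24·1·2·2)=9.797959
The bounds max(0,m−m')=0 and min(l+m,l−m')=0 give 1 term
  k=0: (−1)^2·9.7980/(4)·0.8702^2·0.4928^2 = +0.450340
d^2_{2,0}(1.0305) = +0.450340
|D^2_{2,0}|² = |d^2_{2,0}(β)|² = (+0.450340)² = 0.202806 (the z-rotation phases have unit modulus)

P=0.2028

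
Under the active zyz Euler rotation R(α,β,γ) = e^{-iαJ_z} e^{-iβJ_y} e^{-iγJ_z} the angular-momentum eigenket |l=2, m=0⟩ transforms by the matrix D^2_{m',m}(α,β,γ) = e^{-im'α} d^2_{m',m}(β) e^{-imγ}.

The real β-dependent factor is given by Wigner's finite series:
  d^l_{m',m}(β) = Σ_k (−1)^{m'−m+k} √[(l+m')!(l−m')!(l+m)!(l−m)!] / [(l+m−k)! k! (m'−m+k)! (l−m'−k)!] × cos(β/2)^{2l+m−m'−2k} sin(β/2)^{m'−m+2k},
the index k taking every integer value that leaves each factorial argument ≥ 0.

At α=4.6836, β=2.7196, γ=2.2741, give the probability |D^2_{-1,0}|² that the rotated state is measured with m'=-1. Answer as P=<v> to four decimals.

Split into d^2_{-1,0}(β=2.7196) × two z-phases.
With c≡cos(β/2)=0.209434 and s≡sin(β/2)=0.977823, N=[1·6·2·2]^{1/2}=4.898979
Admissible k: 1..2 (factorial args all ≥0)
  k=1: (−1)^0·4.8990/(2)·0.2094^3·0.9778^1 = +0.022003
  k=2: (−1)^1·4.8990/(2)·0.2094^1·0.9778^3 = -0.479627
d^2_{-1,0}(2.7196) = +0.022003 -0.479627 = -0.457624
|D^2_{-1,0}|² = |d^2_{-1,0}(β)|² = (-0.457624)² = 0.209420 (the z-rotation phases have unit modulus)

P=0.2094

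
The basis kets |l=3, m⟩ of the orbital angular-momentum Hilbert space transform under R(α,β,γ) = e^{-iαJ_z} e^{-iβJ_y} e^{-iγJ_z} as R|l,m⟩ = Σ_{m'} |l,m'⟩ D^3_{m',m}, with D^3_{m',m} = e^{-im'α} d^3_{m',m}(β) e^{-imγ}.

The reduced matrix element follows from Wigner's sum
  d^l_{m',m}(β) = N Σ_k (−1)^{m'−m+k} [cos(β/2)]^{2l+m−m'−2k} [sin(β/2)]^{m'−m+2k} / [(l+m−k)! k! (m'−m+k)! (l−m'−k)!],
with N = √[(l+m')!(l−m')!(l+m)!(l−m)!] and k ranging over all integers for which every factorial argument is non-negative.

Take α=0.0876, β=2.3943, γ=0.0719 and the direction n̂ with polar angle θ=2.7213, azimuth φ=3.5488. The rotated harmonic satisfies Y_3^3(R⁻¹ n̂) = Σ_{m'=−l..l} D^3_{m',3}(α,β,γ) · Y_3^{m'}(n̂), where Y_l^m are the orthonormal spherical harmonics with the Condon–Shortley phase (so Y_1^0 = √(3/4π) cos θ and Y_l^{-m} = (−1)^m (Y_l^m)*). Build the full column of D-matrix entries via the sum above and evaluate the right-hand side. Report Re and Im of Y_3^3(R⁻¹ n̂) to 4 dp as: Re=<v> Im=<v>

Re=-0.2556 Im=0.1896

Need the full column D^3_{m',3} for m'=−3..3 at α=0.0876, β=2.3943, γ=0.0719.
cos(β/2)=0.365013, sin(β/2)=0.931003
d^3_{-3,3}: single k=6 term ⇒ +0.651186;  D = +0.650464+0.030660i
d^3_{-2,3}: single k=5 term ⇒ +0.625371;  D = +0.624858-0.025321i
d^3_{-1,3}: single k=4 term ⇒ +0.387672;  D = +0.384496-0.049525i
d^3_{0,3}: single k=3 term ⇒ +0.175506;  D = +0.171439-0.037564i
d^3_{1,3}: single k=2 term ⇒ +0.059591;  D = +0.056871-0.017798i
d^3_{2,3}: single k=1 term ⇒ +0.014776;  D = +0.013662-0.005630i
d^3_{3,3}: single k=0 term ⇒ +0.002365;  D = +0.002099-0.001089i
Y_3^{m'}(θ=2.7213,φ=3.5488) and Σ D·Y over m':
  (+0.6505+0.0307i)·(-0.0097+0.0266i)  (+0.6249-0.0253i)·(-0.1066+0.1130i)  (+0.3845-0.0495i)·(-0.3835+0.1654i)  (+0.1714-0.0376i)·(-0.3978+0.0000i)  (+0.0569-0.0178i)·(+0.3835+0.1654i)  (+0.0137-0.0056i)·(-0.1066-0.1130i)  (+0.0021-0.0011i)·(+0.0097+0.0266i)
Y_3^3(R⁻¹ n̂) = -0.255638+0.189550i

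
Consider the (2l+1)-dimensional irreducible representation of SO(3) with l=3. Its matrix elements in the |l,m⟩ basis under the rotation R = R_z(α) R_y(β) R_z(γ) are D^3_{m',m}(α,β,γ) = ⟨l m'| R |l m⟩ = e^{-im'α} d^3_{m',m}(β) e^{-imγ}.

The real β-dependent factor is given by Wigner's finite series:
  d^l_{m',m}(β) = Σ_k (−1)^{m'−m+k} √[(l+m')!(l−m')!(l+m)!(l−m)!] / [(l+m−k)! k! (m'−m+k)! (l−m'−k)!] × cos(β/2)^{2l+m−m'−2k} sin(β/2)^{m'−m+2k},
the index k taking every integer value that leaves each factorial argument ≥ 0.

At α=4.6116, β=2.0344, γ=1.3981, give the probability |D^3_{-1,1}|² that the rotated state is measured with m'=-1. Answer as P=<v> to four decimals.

D^3_{-1,1}(4.6116,2.0344,1.3981) = e^{-i·-1·4.6116}·d^3_{-1,1}(2.0344)·e^{-i·1·1.3981}. Compute d first:
c=cos(2.0344/2)=0.525750, s=sin(2.0344/2)=0.850639; N=√[2·24·24·2]=48.000000
k: max(0,(1)−(-1))=2 … min(3+(1),3−(-1))=4
  k=2: (−1)^0·48.0000/(8)·0.5257^4·0.8506^2 = +0.331710
  k=3: (−1)^1·48.0000/(6)·0.5257^2·0.8506^4 = -1.157790
  k=4: (−1)^2·48.0000/(48)·0.5257^0·0.8506^6 = +0.378855
d^3_{-1,1}(2.0344) = +0.331710 -1.157790 +0.378855 = -0.447226
|D^3_{-1,1}|² = |d^3_{-1,1}(β)|² = (-0.447226)² = 0.200011 (the z-rotation phases have unit modulus)

P=0.2000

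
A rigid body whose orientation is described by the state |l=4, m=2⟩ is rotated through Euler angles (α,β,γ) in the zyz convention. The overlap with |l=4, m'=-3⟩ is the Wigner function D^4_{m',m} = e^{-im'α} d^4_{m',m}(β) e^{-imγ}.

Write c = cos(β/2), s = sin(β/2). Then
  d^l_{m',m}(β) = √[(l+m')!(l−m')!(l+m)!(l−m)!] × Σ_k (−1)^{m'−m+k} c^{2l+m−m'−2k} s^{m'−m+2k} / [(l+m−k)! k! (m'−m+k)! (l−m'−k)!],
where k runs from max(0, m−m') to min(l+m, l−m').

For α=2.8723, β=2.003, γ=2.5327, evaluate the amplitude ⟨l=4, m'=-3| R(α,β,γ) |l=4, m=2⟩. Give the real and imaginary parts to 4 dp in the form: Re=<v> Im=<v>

Re=-0.1272 Im=-0.0553

First d^4_{-3,2}(β=2.003), then the phase factors e^{-i(-3)α} and e^{-i(2)γ}:
Half-angle: c=0.539039, s=0.842280. N=√(1·5040·720·2)=2693.993318
k∈{5,6} keeps every argument non-negative
  k=5: (−1)^0·2693.9933/(240)·0.5390^3·0.8423^5 = +0.745299
  k=6: (−1)^1·2693.9933/(720)·0.5390^1·0.8423^7 = -0.606571
d^4_{-3,2}(2.003) = +0.745299 -0.606571 = +0.138728
Attach z-rotation phases: D = e^{-i(-3)(2.8723)}·(+0.138728)·e^{-i(2)(2.5327)} = -0.127236-0.055287i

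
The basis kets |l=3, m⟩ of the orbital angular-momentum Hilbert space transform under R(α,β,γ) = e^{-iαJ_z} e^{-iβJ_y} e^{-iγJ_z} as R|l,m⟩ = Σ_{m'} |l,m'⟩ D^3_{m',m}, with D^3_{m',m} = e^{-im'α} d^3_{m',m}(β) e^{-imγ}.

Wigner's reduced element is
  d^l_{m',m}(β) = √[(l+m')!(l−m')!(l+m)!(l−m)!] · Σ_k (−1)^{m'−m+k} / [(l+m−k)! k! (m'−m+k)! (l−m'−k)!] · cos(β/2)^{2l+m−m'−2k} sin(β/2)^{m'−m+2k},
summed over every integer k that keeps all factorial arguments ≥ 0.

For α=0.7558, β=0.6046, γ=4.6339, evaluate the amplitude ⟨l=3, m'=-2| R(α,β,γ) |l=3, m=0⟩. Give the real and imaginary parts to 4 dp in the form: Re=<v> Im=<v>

Re=0.0215 Im=0.3634

Split into d^3_{-2,0}(β=0.6046) × two z-phases.
Half-angle: c=0.954654, s=0.297717. N=√(1·120·6·6)=65.726707
Admissible k: 2..3 (factorial args all ≥0)
  k=2: (−1)^0·65.7267/(12)·0.9547^4·0.2977^2 = +0.403229
  k=3: (−1)^1·65.7267/(12)·0.9547^2·0.2977^4 = -0.039216
d^3_{-2,0}(0.6046) = +0.403229 -0.039216 = +0.364013
D = (+0.059162+0.998248i)·(+0.364013)·(+1.000000+0.000000i) = +0.021536+0.363375i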